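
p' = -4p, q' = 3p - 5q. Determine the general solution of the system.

Coefficient matrix A = [[-4, 0], [3, -5]].
Characteristic polynomial det(A - λI) = λ^2 + 9λ + 20 = 0.
Eigenvalues λ = -5, -4.
For λ=-5: (A-λI) row 1 is [1, 0], so an eigenvector is (0, -1).
For λ=-4: (A-λI) row 2 is [3, -1], so an eigenvector is (1, 3).
General solution: c_1e^(-5t)(0,-1) + c_2e^(-4t)(1,3).

p(t) = c_2e^(-4t), q(t) = -c_1e^(-5t) + 3c_2e^(-4t)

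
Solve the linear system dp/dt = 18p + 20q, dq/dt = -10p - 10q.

Coefficient matrix A = [[18, 20], [-10, -10]].
Characteristic polynomial det(A - λI) = λ^2 - 8λ + 20 = 0.
Eigenvalues λ = 4 ± 2i (complex conjugate pair).
For λ=4+2i: an eigenvector is (-3,2) - i(-1,1) = (-3 + i, 2 - i).
A real fundamental pair from Re and Im of e^((4+2i)t)v: X_1 = e^(4t)(cos(2t)·(-3,2) + sin(2t)·(-1,1)), X_2 = e^(4t)(sin(2t)·(-3,2) - cos(2t)·(-1,1)).
General solution: C_1X_1 + C_2X_2.

p(t) = -C_1e^(4t)sin(2t) - 3C_1e^(4t)cos(2t) - 3C_2e^(4t)sin(2t) + C_2e^(4t)cos(2t), q(t) = C_1e^(4t)sin(2t) + 2C_1e^(4t)cos(2t) + 2C_2e^(4t)sin(2t) - C_2e^(4t)cos(2t)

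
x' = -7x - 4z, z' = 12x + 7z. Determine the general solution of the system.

Coefficient matrix A = [[-7, -4], [12, 7]].
Characteristic polynomial det(A - λI) = λ^2 - 1 = 0.
Eigenvalues λ = -1, 1.
For λ=-1: (A-λI) row 1 is [-6, -4], so an eigenvector is (2, -3).
For λ=1: (A-λI) row 1 is [-8, -4], so an eigenvector is (-1, 2).
General solution: C_1e^(-t)(2,-3) + C_2e^(t)(-1,2).

x(t) = 2C_1e^(-t) - C_2e^(t), z(t) = -3C_1e^(-t) + 2C_2e^(t)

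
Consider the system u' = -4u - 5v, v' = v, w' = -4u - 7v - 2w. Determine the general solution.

Coefficient matrix A = [[-4, -5, 0], [0, 1, 0], [-4, -7, -2]].
det(A - λI) = 0 gives eigenvalues λ = 1, -4, -2.
For λ=1: eigenvector (-1,1,-1).
For λ=-4: eigenvector (1,0,2).
For λ=-2: eigenvector (0,0,1).
General solution: c_1e^(t)(-1,1,-1) + c_2e^(-4t)(1,0,2) + c_3e^(-2t)(0,0,1).

u(t) = -c_1e^(t) + c_2e^(-4t), v(t) = c_1e^(t), w(t) = -c_1e^(t) + 2c_2e^(-4t) + c_3e^(-2t)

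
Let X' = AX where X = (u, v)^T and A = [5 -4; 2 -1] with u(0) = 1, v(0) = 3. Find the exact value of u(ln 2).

A = [[5,-4],[2,-1]]; eigenvalues λ = 1, 3.
Eigenvectors: (1,1) for λ=1, (2,1) for λ=3.
From the initial condition, c_1 = 5, c_2 = -2.
u(ln 2) = (5)(2^1)(1) + (-2)(2^3)(2) = -22.

-22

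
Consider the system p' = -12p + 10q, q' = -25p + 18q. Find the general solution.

p(t) = c_1e^(3t)sin(5t) + c_1e^(3t)cos(5t) + c_2e^(3t)sin(5t) - c_2e^(3t)cos(5t), q(t) = c_1e^(3t)sin(5t) + 2c_1e^(3t)cos(5t) + 2c_2e^(3t)sin(5t) - c_2e^(3t)cos(5t)

Coefficient matrix A = [[-12, 10], [-25, 18]].
Characteristic polynomial det(A - λI) = λ^2 - 6λ + 34 = 0.
Eigenvalues λ = 3 ± 5i (complex conjugate pair).
For λ=3+5i: an eigenvector is (1,2) - i(1,1) = (1 - i, 2 - i).
A real fundamental pair from Re and Im of e^((3+5i)t)v: X_1 = e^(3t)(cos(5t)·(1,2) + sin(5t)·(1,1)), X_2 = e^(3t)(sin(5t)·(1,2) - cos(5t)·(1,1)).
General solution: c_1X_1 + c_2X_2.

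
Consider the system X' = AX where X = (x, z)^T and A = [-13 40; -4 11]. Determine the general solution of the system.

x(t) = 3K_1e^(-t)sin(4t) - K_1e^(-t)cos(4t) - K_2e^(-t)sin(4t) - 3K_2e^(-t)cos(4t), z(t) = K_1e^(-t)sin(4t) - K_2e^(-t)cos(4t)

Coefficient matrix A = [[-13, 40], [-4, 11]].
Characteristic polynomial det(A - λI) = λ^2 + 2λ + 17 = 0.
Eigenvalues λ = -1 ± 4i (complex conjugate pair).
For λ=-1+4i: an eigenvector is (-1,0) - i(3,1) = (-1 - 3i, 0 - i).
A real fundamental pair from Re and Im of e^((-1+4i)t)v: X_1 = e^(-t)(cos(4t)·(-1,0) + sin(4t)·(3,1)), X_2 = e^(-t)(sin(4t)·(-1,0) - cos(4t)·(3,1)).
General solution: K_1X_1 + K_2X_2.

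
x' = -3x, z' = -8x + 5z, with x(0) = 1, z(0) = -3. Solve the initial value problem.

x(t) = e^(-3t), z(t) = -4e^(5t) + e^(-3t)

Coefficient matrix A = [[-3, 0], [-8, 5]].
Characteristic polynomial det(A - λI) = λ^2 - 2λ - 15 = 0.
Eigenvalues λ = 5, -3.
For λ=5: (A-λI) row 1 is [-8, 0], so an eigenvector is (0, -1).
For λ=-3: (A-λI) row 2 is [-8, 8], so an eigenvector is (1, 1).
General solution: C_1e^(5t)(0,-1) + C_2e^(-3t)(1,1).
Applying x(0)=1, z(0)=-3 gives C_1=4, C_2=1.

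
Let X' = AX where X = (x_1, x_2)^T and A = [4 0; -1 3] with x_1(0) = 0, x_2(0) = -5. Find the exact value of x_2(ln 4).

A = [[4,0],[-1,3]]; eigenvalues λ = 4, 3.
Eigenvectors: (-1,1) for λ=4, (0,1) for λ=3.
From the initial condition, c_1 = 0, c_2 = -5.
x_2(ln 4) = (0)(4^4)(1) + (-5)(4^3)(1) = -320.

-320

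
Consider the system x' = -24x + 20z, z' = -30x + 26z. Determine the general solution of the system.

Coefficient matrix A = [[-24, 20], [-30, 26]].
Characteristic polynomial det(A - λI) = λ^2 - 2λ - 24 = 0.
Eigenvalues λ = -4, 6.
For λ=-4: (A-λI) row 1 is [-20, 20], so an eigenvector is (1, 1).
For λ=6: (A-λI) row 1 is [-30, 20], so an eigenvector is (-2, -3).
General solution: C_1e^(-4t)(1,1) + C_2e^(6t)(-2,-3).

x(t) = C_1e^(-4t) - 2C_2e^(6t), z(t) = C_1e^(-4t) - 3C_2e^(6t)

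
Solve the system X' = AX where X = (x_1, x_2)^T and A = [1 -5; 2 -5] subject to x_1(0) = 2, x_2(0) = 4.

x_1(t) = -14e^(-2t)sin(t) + 2e^(-2t)cos(t), x_2(t) = -8e^(-2t)sin(t) + 4e^(-2t)cos(t)

Coefficient matrix A = [[1, -5], [2, -5]].
Characteristic polynomial det(A - λI) = λ^2 + 4λ + 5 = 0.
Eigenvalues λ = -2 ± i (complex conjugate pair).
For λ=-2+i: an eigenvector is (1,1) - i(-2,-1) = (1 + 2i, 1 + i).
A real fundamental pair from Re and Im of e^((-2+i)t)v: X_1 = e^(-2t)(cos(t)·(1,1) + sin(t)·(-2,-1)), X_2 = e^(-2t)(sin(t)·(1,1) - cos(t)·(-2,-1)).
General solution: c_1X_1 + c_2X_2.
Applying x_1(0)=2, x_2(0)=4 gives c_1=6, c_2=-2.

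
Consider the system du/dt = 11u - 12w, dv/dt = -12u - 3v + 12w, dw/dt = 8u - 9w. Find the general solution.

Coefficient matrix A = [[11, 0, -12], [-12, -3, 12], [8, 0, -9]].
det(A - λI) = 0 gives eigenvalues λ = -3, 3, -1.
For λ=-3: eigenvector (0,1,0).
For λ=3: eigenvector (-3,2,-2).
For λ=-1: eigenvector (-1,0,-1).
General solution: c_1e^(-3t)(0,1,0) + c_2e^(3t)(-3,2,-2) + c_3e^(-t)(-1,0,-1).

u(t) = -3c_2e^(3t) - c_3e^(-t), v(t) = c_1e^(-3t) + 2c_2e^(3t), w(t) = -2c_2e^(3t) - c_3e^(-t)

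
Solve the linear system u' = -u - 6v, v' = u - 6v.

u(t) = 2c_1e^(-4t) + 3c_2e^(-3t), v(t) = c_1e^(-4t) + c_2e^(-3t)

Coefficient matrix A = [[-1, -6], [1, -6]].
Characteristic polynomial det(A - λI) = λ^2 + 7λ + 12 = 0.
Eigenvalues λ = -4, -3.
For λ=-4: (A-λI) row 1 is [3, -6], so an eigenvector is (2, 1).
For λ=-3: (A-λI) row 1 is [2, -6], so an eigenvector is (3, 1).
General solution: c_1e^(-4t)(2,1) + c_2e^(-3t)(3,1).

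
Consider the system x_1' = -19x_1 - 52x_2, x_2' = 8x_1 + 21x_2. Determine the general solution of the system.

Coefficient matrix A = [[-19, -52], [8, 21]].
Characteristic polynomial det(A - λI) = λ^2 - 2λ + 17 = 0.
Eigenvalues λ = 1 ± 4i (complex conjugate pair).
For λ=1+4i: an eigenvector is (-2,1) - i(-3,1) = (-2 + 3i, 1 - i).
A real fundamental pair from Re and Im of e^((1+4i)t)v: X_1 = e^(t)(cos(4t)·(-2,1) + sin(4t)·(-3,1)), X_2 = e^(t)(sin(4t)·(-2,1) - cos(4t)·(-3,1)).
General solution: C_1X_1 + C_2X_2.

x_1(t) = -3C_1e^(t)sin(4t) - 2C_1e^(t)cos(4t) - 2C_2e^(t)sin(4t) + 3C_2e^(t)cos(4t), x_2(t) = C_1e^(t)sin(4t) + C_1e^(t)cos(4t) + C_2e^(t)sin(4t) - C_2e^(t)cos(4t)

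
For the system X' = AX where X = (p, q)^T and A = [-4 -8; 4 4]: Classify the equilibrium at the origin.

A = [[-4,-8],[4,4]]; det(A-λI) = λ^2 + 16.
λ = 0 ± 4i: zero real part.

center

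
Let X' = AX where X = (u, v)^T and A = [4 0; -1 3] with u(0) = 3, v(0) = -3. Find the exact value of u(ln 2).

48

A = [[4,0],[-1,3]]; eigenvalues λ = 3, 4.
Eigenvectors: (0,-1) for λ=3, (1,-1) for λ=4.
From the initial condition, c_1 = 0, c_2 = 3.
u(ln 2) = (0)(2^3)(0) + (3)(2^4)(1) = 48.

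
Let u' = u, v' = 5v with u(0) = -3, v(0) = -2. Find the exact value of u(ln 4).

-12

A = [[1,0],[0,5]]; eigenvalues λ = 5, 1.
Eigenvectors: (0,-1) for λ=5, (1,0) for λ=1.
From the initial condition, c_1 = 2, c_2 = -3.
u(ln 4) = (2)(4^5)(0) + (-3)(4^1)(1) = -12.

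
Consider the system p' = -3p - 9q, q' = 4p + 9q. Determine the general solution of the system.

p(t) = 3c_1e^(3t) + 3c_2te^(3t) - 2c_2e^(3t), q(t) = -2c_1e^(3t) - 2c_2te^(3t) + c_2e^(3t)

Coefficient matrix A = [[-3, -9], [4, 9]].
Characteristic polynomial det(A - λI) = λ^2 - 6λ + 9 = 0.
Single eigenvalue λ = 3 with algebraic multiplicity 2.
Eigenvector v = (3,-2); generalized eigenvector w with (A-λI)w=v is (-2,1).
General solution: e^(3t)[c_1·v + c_2·(t·v + w)].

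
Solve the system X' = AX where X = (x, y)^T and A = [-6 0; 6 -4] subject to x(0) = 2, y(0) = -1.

Coefficient matrix A = [[-6, 0], [6, -4]].
Characteristic polynomial det(A - λI) = λ^2 + 10λ + 24 = 0.
Eigenvalues λ = -6, -4.
For λ=-6: (A-λI) row 2 is [6, 2], so an eigenvector is (-1, 3).
For λ=-4: (A-λI) row 1 is [-2, 0], so an eigenvector is (0, -1).
General solution: K_1e^(-6t)(-1,3) + K_2e^(-4t)(0,-1).
Applying x(0)=2, y(0)=-1 gives K_1=-2, K_2=-5.

x(t) = 2e^(-6t), y(t) = 5e^(-4t) - 6e^(-6t)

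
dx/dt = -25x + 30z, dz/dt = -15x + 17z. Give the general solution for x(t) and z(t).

x(t) = 3K_1e^(-4t)sin(3t) + K_1e^(-4t)cos(3t) + K_2e^(-4t)sin(3t) - 3K_2e^(-4t)cos(3t), z(t) = 2K_1e^(-4t)sin(3t) + K_1e^(-4t)cos(3t) + K_2e^(-4t)sin(3t) - 2K_2e^(-4t)cos(3t)

Coefficient matrix A = [[-25, 30], [-15, 17]].
Characteristic polynomial det(A - λI) = λ^2 + 8λ + 25 = 0.
Eigenvalues λ = -4 ± 3i (complex conjugate pair).
For λ=-4+3i: an eigenvector is (1,1) - i(3,2) = (1 - 3i, 1 - 2i).
A real fundamental pair from Re and Im of e^((-4+3i)t)v: X_1 = e^(-4t)(cos(3t)·(1,1) + sin(3t)·(3,2)), X_2 = e^(-4t)(sin(3t)·(1,1) - cos(3t)·(3,2)).
General solution: K_1X_1 + K_2X_2.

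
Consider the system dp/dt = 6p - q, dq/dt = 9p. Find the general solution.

Coefficient matrix A = [[6, -1], [9, 0]].
Characteristic polynomial det(A - λI) = λ^2 - 6λ + 9 = 0.
Single eigenvalue λ = 3 with algebraic multiplicity 2.
Eigenvector v = (-1,-3); generalized eigenvector w with (A-λI)w=v is (-1,-2).
General solution: e^(3t)[K_1·v + K_2·(t·v + w)].

p(t) = -K_1e^(3t) - K_2te^(3t) - K_2e^(3t), q(t) = -3K_1e^(3t) - 3K_2te^(3t) - 2K_2e^(3t)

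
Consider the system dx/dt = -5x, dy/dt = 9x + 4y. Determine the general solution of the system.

Coefficient matrix A = [[-5, 0], [9, 4]].
Characteristic polynomial det(A - λI) = λ^2 + λ - 20 = 0.
Eigenvalues λ = 4, -5.
For λ=4: (A-λI) row 1 is [-9, 0], so an eigenvector is (0, 1).
For λ=-5: (A-λI) row 2 is [9, 9], so an eigenvector is (-1, 1).
General solution: K_1e^(4t)(0,1) + K_2e^(-5t)(-1,1).

x(t) = -K_2e^(-5t), y(t) = K_1e^(4t) + K_2e^(-5t)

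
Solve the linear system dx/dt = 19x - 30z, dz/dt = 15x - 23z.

Coefficient matrix A = [[19, -30], [15, -23]].
Characteristic polynomial det(A - λI) = λ^2 + 4λ + 13 = 0.
Eigenvalues λ = -2 ± 3i (complex conjugate pair).
For λ=-2+3i: an eigenvector is (-3,-2) - i(-1,-1) = (-3 + i, -2 + i).
A real fundamental pair from Re and Im of e^((-2+3i)t)v: X_1 = e^(-2t)(cos(3t)·(-3,-2) + sin(3t)·(-1,-1)), X_2 = e^(-2t)(sin(3t)·(-3,-2) - cos(3t)·(-1,-1)).
General solution: C_1X_1 + C_2X_2.

x(t) = -C_1e^(-2t)sin(3t) - 3C_1e^(-2t)cos(3t) - 3C_2e^(-2t)sin(3t) + C_2e^(-2t)cos(3t), z(t) = -C_1e^(-2t)sin(3t) - 2C_1e^(-2t)cos(3t) - 2C_2e^(-2t)sin(3t) + C_2e^(-2t)cos(3t)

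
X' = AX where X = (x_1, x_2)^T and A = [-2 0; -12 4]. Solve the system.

Coefficient matrix A = [[-2, 0], [-12, 4]].
Characteristic polynomial det(A - λI) = λ^2 - 2λ - 8 = 0.
Eigenvalues λ = 4, -2.
For λ=4: (A-λI) row 1 is [-6, 0], so an eigenvector is (0, 1).
For λ=-2: (A-λI) row 2 is [-12, 6], so an eigenvector is (-1, -2).
General solution: C_1e^(4t)(0,1) + C_2e^(-2t)(-1,-2).

x_1(t) = -C_2e^(-2t), x_2(t) = C_1e^(4t) - 2C_2e^(-2t)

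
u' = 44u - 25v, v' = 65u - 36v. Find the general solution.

Coefficient matrix A = [[44, -25], [65, -36]].
Characteristic polynomial det(A - λI) = λ^2 - 8λ + 41 = 0.
Eigenvalues λ = 4 ± 5i (complex conjugate pair).
For λ=4+5i: an eigenvector is (-2,-3) - i(-1,-2) = (-2 + i, -3 + 2i).
A real fundamental pair from Re and Im of e^((4+5i)t)v: X_1 = e^(4t)(cos(5t)·(-2,-3) + sin(5t)·(-1,-2)), X_2 = e^(4t)(sin(5t)·(-2,-3) - cos(5t)·(-1,-2)).
General solution: C_1X_1 + C_2X_2.

u(t) = -C_1e^(4t)sin(5t) - 2C_1e^(4t)cos(5t) - 2C_2e^(4t)sin(5t) + C_2e^(4t)cos(5t), v(t) = -2C_1e^(4t)sin(5t) - 3C_1e^(4t)cos(5t) - 3C_2e^(4t)sin(5t) + 2C_2e^(4t)cos(5t)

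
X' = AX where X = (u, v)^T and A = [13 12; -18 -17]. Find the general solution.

u(t) = 2K_1e^(-5t) + K_2e^(t), v(t) = -3K_1e^(-5t) - K_2e^(t)

Coefficient matrix A = [[13, 12], [-18, -17]].
Characteristic polynomial det(A - λI) = λ^2 + 4λ - 5 = 0.
Eigenvalues λ = -5, 1.
For λ=-5: (A-λI) row 1 is [18, 12], so an eigenvector is (2, -3).
For λ=1: (A-λI) row 1 is [12, 12], so an eigenvector is (1, -1).
General solution: K_1e^(-5t)(2,-3) + K_2e^(t)(1,-1).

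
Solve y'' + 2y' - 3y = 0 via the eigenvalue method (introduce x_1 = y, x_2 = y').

y(t) = c_1e^(t) + c_2e^(-3t)

Let x_1 = y, x_2 = y'. Then x_1' = x_2 and x_2' = 3x_1 - 2x_2.
A = [[0,1],[3,-2]]; det(A-λI) = λ^2 + 2λ - 3.
Eigenvalues λ = 1, -3 with eigenvectors (1,1), (1,-3).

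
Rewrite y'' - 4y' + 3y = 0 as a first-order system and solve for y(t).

y(t) = C_1e^(3t) + C_2e^(t)

Let x_1 = y, x_2 = y'. Then x_1' = x_2 and x_2' = -3x_1 + 4x_2.
A = [[0,1],[-3,4]]; det(A-λI) = λ^2 - 4λ + 3.
Eigenvalues λ = 3, 1 with eigenvectors (1,3), (1,1).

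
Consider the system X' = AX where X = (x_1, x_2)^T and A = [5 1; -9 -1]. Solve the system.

x_1(t) = K_1e^(2t) + K_2te^(2t) + K_2e^(2t), x_2(t) = -3K_1e^(2t) - 3K_2te^(2t) - 2K_2e^(2t)

Coefficient matrix A = [[5, 1], [-9, -1]].
Characteristic polynomial det(A - λI) = λ^2 - 4λ + 4 = 0.
Single eigenvalue λ = 2 with algebraic multiplicity 2.
Eigenvector v = (1,-3); generalized eigenvector w with (A-λI)w=v is (1,-2).
General solution: e^(2t)[K_1·v + K_2·(t·v + w)].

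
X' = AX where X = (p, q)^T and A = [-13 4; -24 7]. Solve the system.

p(t) = c_1e^(-t) - c_2e^(-5t), q(t) = 3c_1e^(-t) - 2c_2e^(-5t)

Coefficient matrix A = [[-13, 4], [-24, 7]].
Characteristic polynomial det(A - λI) = λ^2 + 6λ + 5 = 0.
Eigenvalues λ = -1, -5.
For λ=-1: (A-λI) row 1 is [-12, 4], so an eigenvector is (1, 3).
For λ=-5: (A-λI) row 1 is [-8, 4], so an eigenvector is (-1, -2).
General solution: c_1e^(-t)(1,3) + c_2e^(-5t)(-1,-2).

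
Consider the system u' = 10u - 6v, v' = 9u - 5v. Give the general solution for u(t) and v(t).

u(t) = 2c_1e^(t) + c_2e^(4t), v(t) = 3c_1e^(t) + c_2e^(4t)

Coefficient matrix A = [[10, -6], [9, -5]].
Characteristic polynomial det(A - λI) = λ^2 - 5λ + 4 = 0.
Eigenvalues λ = 1, 4.
For λ=1: (A-λI) row 1 is [9, -6], so an eigenvector is (2, 3).
For λ=4: (A-λI) row 1 is [6, -6], so an eigenvector is (1, 1).
General solution: c_1e^(t)(2,3) + c_2e^(4t)(1,1).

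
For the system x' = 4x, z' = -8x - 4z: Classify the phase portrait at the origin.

A = [[4,0],[-8,-4]]; det(A-λI) = λ^2 - 16.
λ = 4, -4: opposite signs.

saddle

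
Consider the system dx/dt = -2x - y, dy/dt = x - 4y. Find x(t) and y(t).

x(t) = C_1e^(-3t) + C_2te^(-3t) - C_2e^(-3t), y(t) = C_1e^(-3t) + C_2te^(-3t) - 2C_2e^(-3t)

Coefficient matrix A = [[-2, -1], [1, -4]].
Characteristic polynomial det(A - λI) = λ^2 + 6λ + 9 = 0.
Single eigenvalue λ = -3 with algebraic multiplicity 2.
Eigenvector v = (1,1); generalized eigenvector w with (A-λI)w=v is (-1,-2).
General solution: e^(-3t)[C_1·v + C_2·(t·v + w)].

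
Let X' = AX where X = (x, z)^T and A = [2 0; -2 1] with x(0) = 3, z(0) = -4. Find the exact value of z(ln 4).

-88

A = [[2,0],[-2,1]]; eigenvalues λ = 2, 1.
Eigenvectors: (1,-2) for λ=2, (0,-1) for λ=1.
From the initial condition, c_1 = 3, c_2 = -2.
z(ln 4) = (3)(4^2)(-2) + (-2)(4^1)(-1) = -88.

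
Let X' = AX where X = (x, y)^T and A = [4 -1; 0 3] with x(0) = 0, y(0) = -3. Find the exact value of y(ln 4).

A = [[4,-1],[0,3]]; eigenvalues λ = 3, 4.
Eigenvectors: (-1,-1) for λ=3, (1,0) for λ=4.
From the initial condition, c_1 = 3, c_2 = 3.
y(ln 4) = (3)(4^3)(-1) + (3)(4^4)(0) = -192.

-192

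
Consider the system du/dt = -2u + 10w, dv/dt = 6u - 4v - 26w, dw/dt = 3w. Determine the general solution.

Coefficient matrix A = [[-2, 0, 10], [6, -4, -26], [0, 0, 3]].
det(A - λI) = 0 gives eigenvalues λ = 3, -4, -2.
For λ=3: eigenvector (2,-2,1).
For λ=-4: eigenvector (0,1,0).
For λ=-2: eigenvector (1,3,0).
General solution: C_1e^(3t)(2,-2,1) + C_2e^(-4t)(0,1,0) + C_3e^(-2t)(1,3,0).

u(t) = 2C_1e^(3t) + C_3e^(-2t), v(t) = -2C_1e^(3t) + C_2e^(-4t) + 3C_3e^(-2t), w(t) = C_1e^(3t)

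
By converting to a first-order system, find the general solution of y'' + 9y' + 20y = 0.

Let x_1 = y, x_2 = y'. Then x_1' = x_2 and x_2' = -20x_1 - 9x_2.
A = [[0,1],[-20,-9]]; det(A-λI) = λ^2 + 9λ + 20.
Eigenvalues λ = -4, -5 with eigenvectors (1,-4), (1,-5).

y(t) = c_1e^(-4t) + c_2e^(-5t)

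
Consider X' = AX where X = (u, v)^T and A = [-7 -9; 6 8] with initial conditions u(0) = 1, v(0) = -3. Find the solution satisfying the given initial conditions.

Coefficient matrix A = [[-7, -9], [6, 8]].
Characteristic polynomial det(A - λI) = λ^2 - λ - 2 = 0.
Eigenvalues λ = -1, 2.
For λ=-1: (A-λI) row 1 is [-6, -9], so an eigenvector is (-3, 2).
For λ=2: (A-λI) row 1 is [-9, -9], so an eigenvector is (-1, 1).
General solution: C_1e^(-t)(-3,2) + C_2e^(2t)(-1,1).
Applying u(0)=1, v(0)=-3 gives C_1=2, C_2=-7.

u(t) = 7e^(2t) - 6e^(-t), v(t) = -7e^(2t) + 4e^(-t)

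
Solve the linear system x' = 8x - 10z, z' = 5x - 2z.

x(t) = -K_1e^(3t)sin(5t) + K_1e^(3t)cos(5t) + K_2e^(3t)sin(5t) + K_2e^(3t)cos(5t), z(t) = K_1e^(3t)cos(5t) + K_2e^(3t)sin(5t)

Coefficient matrix A = [[8, -10], [5, -2]].
Characteristic polynomial det(A - λI) = λ^2 - 6λ + 34 = 0.
Eigenvalues λ = 3 ± 5i (complex conjugate pair).
For λ=3+5i: an eigenvector is (1,1) - i(-1,0) = (1 + i, 1).
A real fundamental pair from Re and Im of e^((3+5i)t)v: X_1 = e^(3t)(cos(5t)·(1,1) + sin(5t)·(-1,0)), X_2 = e^(3t)(sin(5t)·(1,1) - cos(5t)·(-1,0)).
General solution: K_1X_1 + K_2X_2.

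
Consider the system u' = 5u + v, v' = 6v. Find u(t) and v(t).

Coefficient matrix A = [[5, 1], [0, 6]].
Characteristic polynomial det(A - λI) = λ^2 - 11λ + 30 = 0.
Eigenvalues λ = 6, 5.
For λ=6: (A-λI) row 1 is [-1, 1], so an eigenvector is (-1, -1).
For λ=5: (A-λI) row 1 is [0, 1], so an eigenvector is (1, 0).
General solution: C_1e^(6t)(-1,-1) + C_2e^(5t)(1,0).

u(t) = -C_1e^(6t) + C_2e^(5t), v(t) = -C_1e^(6t)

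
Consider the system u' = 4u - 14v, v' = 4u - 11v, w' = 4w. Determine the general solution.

u(t) = 2K_1e^(-3t) - 7K_2e^(-4t), v(t) = K_1e^(-3t) - 4K_2e^(-4t), w(t) = K_3e^(4t)

Coefficient matrix A = [[4, -14, 0], [4, -11, 0], [0, 0, 4]].
det(A - λI) = 0 gives eigenvalues λ = -3, -4, 4.
For λ=-3: eigenvector (2,1,0).
For λ=-4: eigenvector (-7,-4,0).
For λ=4: eigenvector (0,0,1).
General solution: K_1e^(-3t)(2,1,0) + K_2e^(-4t)(-7,-4,0) + K_3e^(4t)(0,0,1).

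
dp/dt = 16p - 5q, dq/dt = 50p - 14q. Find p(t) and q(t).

Coefficient matrix A = [[16, -5], [50, -14]].
Characteristic polynomial det(A - λI) = λ^2 - 2λ + 26 = 0.
Eigenvalues λ = 1 ± 5i (complex conjugate pair).
For λ=1+5i: an eigenvector is (0,1) - i(-1,-3) = (0 + i, 1 + 3i).
A real fundamental pair from Re and Im of e^((1+5i)t)v: X_1 = e^(t)(cos(5t)·(0,1) + sin(5t)·(-1,-3)), X_2 = e^(t)(sin(5t)·(0,1) - cos(5t)·(-1,-3)).
General solution: c_1X_1 + c_2X_2.

p(t) = -c_1e^(t)sin(5t) + c_2e^(t)cos(5t), q(t) = -3c_1e^(t)sin(5t) + c_1e^(t)cos(5t) + c_2e^(t)sin(5t) + 3c_2e^(t)cos(5t)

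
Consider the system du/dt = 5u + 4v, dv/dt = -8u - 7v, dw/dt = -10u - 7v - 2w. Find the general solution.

u(t) = -C_1e^(t) - C_2e^(-3t), v(t) = C_1e^(t) + 2C_2e^(-3t), w(t) = C_1e^(t) + 4C_2e^(-3t) + C_3e^(-2t)

Coefficient matrix A = [[5, 4, 0], [-8, -7, 0], [-10, -7, -2]].
det(A - λI) = 0 gives eigenvalues λ = 1, -3, -2.
For λ=1: eigenvector (-1,1,1).
For λ=-3: eigenvector (-1,2,4).
For λ=-2: eigenvector (0,0,1).
General solution: C_1e^(t)(-1,1,1) + C_2e^(-3t)(-1,2,4) + C_3e^(-2t)(0,0,1).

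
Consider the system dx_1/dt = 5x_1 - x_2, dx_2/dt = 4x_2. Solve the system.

Coefficient matrix A = [[5, -1], [0, 4]].
Characteristic polynomial det(A - λI) = λ^2 - 9λ + 20 = 0.
Eigenvalues λ = 5, 4.
For λ=5: (A-λI) row 1 is [0, -1], so an eigenvector is (1, 0).
For λ=4: (A-λI) row 1 is [1, -1], so an eigenvector is (-1, -1).
General solution: K_1e^(5t)(1,0) + K_2e^(4t)(-1,-1).

x_1(t) = K_1e^(5t) - K_2e^(4t), x_2(t) = -K_2e^(4t)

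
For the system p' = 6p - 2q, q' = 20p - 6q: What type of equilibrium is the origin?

center

A = [[6,-2],[20,-6]]; det(A-λI) = λ^2 + 4.
λ = 0 ± 2i: zero real part.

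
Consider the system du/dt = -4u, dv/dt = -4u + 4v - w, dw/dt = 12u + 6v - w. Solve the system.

u(t) = K_1e^(-4t), v(t) = K_2e^(2t) + K_3e^(t), w(t) = -4K_1e^(-4t) + 2K_2e^(2t) + 3K_3e^(t)

Coefficient matrix A = [[-4, 0, 0], [-4, 4, -1], [12, 6, -1]].
det(A - λI) = 0 gives eigenvalues λ = -4, 2, 1.
For λ=-4: eigenvector (1,0,-4).
For λ=2: eigenvector (0,1,2).
For λ=1: eigenvector (0,1,3).
General solution: K_1e^(-4t)(1,0,-4) + K_2e^(2t)(0,1,2) + K_3e^(t)(0,1,3).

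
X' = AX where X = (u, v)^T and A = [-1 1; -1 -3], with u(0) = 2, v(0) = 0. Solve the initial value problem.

u(t) = 2te^(-2t) + 2e^(-2t), v(t) = -2te^(-2t)

Coefficient matrix A = [[-1, 1], [-1, -3]].
Characteristic polynomial det(A - λI) = λ^2 + 4λ + 4 = 0.
Single eigenvalue λ = -2 with algebraic multiplicity 2.
Eigenvector v = (-1,1); generalized eigenvector w with (A-λI)w=v is (-2,1).
General solution: e^(-2t)[C_1·v + C_2·(t·v + w)].
Applying u(0)=2, v(0)=0 gives C_1=2, C_2=-2.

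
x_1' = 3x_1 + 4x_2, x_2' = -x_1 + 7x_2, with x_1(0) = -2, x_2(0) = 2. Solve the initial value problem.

Coefficient matrix A = [[3, 4], [-1, 7]].
Characteristic polynomial det(A - λI) = λ^2 - 10λ + 25 = 0.
Single eigenvalue λ = 5 with algebraic multiplicity 2.
Eigenvector v = (2,1); generalized eigenvector w with (A-λI)w=v is (-3,-1).
General solution: e^(5t)[c_1·v + c_2·(t·v + w)].
Applying x_1(0)=-2, x_2(0)=2 gives c_1=8, c_2=6.

x_1(t) = 12te^(5t) - 2e^(5t), x_2(t) = 6te^(5t) + 2e^(5t)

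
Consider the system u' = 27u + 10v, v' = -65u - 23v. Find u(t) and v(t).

Coefficient matrix A = [[27, 10], [-65, -23]].
Characteristic polynomial det(A - λI) = λ^2 - 4λ + 29 = 0.
Eigenvalues λ = 2 ± 5i (complex conjugate pair).
For λ=2+5i: an eigenvector is (1,-3) - i(-1,2) = (1 + i, -3 - 2i).
A real fundamental pair from Re and Im of e^((2+5i)t)v: X_1 = e^(2t)(cos(5t)·(1,-3) + sin(5t)·(-1,2)), X_2 = e^(2t)(sin(5t)·(1,-3) - cos(5t)·(-1,2)).
General solution: K_1X_1 + K_2X_2.

u(t) = -K_1e^(2t)sin(5t) + K_1e^(2t)cos(5t) + K_2e^(2t)sin(5t) + K_2e^(2t)cos(5t), v(t) = 2K_1e^(2t)sin(5t) - 3K_1e^(2t)cos(5t) - 3K_2e^(2t)sin(5t) - 2K_2e^(2t)cos(5t)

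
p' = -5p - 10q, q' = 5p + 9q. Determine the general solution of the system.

p(t) = 3c_1e^(2t)sin(t) + c_1e^(2t)cos(t) + c_2e^(2t)sin(t) - 3c_2e^(2t)cos(t), q(t) = -2c_1e^(2t)sin(t) - c_1e^(2t)cos(t) - c_2e^(2t)sin(t) + 2c_2e^(2t)cos(t)

Coefficient matrix A = [[-5, -10], [5, 9]].
Characteristic polynomial det(A - λI) = λ^2 - 4λ + 5 = 0.
Eigenvalues λ = 2 ± i (complex conjugate pair).
For λ=2+i: an eigenvector is (1,-1) - i(3,-2) = (1 - 3i, -1 + 2i).
A real fundamental pair from Re and Im of e^((2+i)t)v: X_1 = e^(2t)(cos(t)·(1,-1) + sin(t)·(3,-2)), X_2 = e^(2t)(sin(t)·(1,-1) - cos(t)·(3,-2)).
General solution: c_1X_1 + c_2X_2.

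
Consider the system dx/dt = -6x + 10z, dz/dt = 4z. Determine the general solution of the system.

x(t) = -c_1e^(-6t) + c_2e^(4t), z(t) = c_2e^(4t)

Coefficient matrix A = [[-6, 10], [0, 4]].
Characteristic polynomial det(A - λI) = λ^2 + 2λ - 24 = 0.
Eigenvalues λ = -6, 4.
For λ=-6: (A-λI) row 1 is [0, 10], so an eigenvector is (-1, 0).
For λ=4: (A-λI) row 1 is [-10, 10], so an eigenvector is (1, 1).
General solution: c_1e^(-6t)(-1,0) + c_2e^(4t)(1,1).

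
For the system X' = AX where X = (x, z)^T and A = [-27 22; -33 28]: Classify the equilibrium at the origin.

A = [[-27,22],[-33,28]]; det(A-λI) = λ^2 - λ - 30.
λ = 6, -5: opposite signs.

saddle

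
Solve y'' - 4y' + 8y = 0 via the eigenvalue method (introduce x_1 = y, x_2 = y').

Let x_1 = y, x_2 = y'. Then x_1' = x_2 and x_2' = -8x_1 + 4x_2.
A = [[0,1],[-8,4]]; det(A-λI) = λ^2 - 4λ + 8.
Eigenvalues λ = 2 ± 2i.

y(t) = c_1e^(2t)cos(2t) + c_2e^(2t)sin(2t)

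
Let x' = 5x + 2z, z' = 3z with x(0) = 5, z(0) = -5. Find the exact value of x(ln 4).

320

A = [[5,2],[0,3]]; eigenvalues λ = 5, 3.
Eigenvectors: (1,0) for λ=5, (-1,1) for λ=3.
From the initial condition, c_1 = 0, c_2 = -5.
x(ln 4) = (0)(4^5)(1) + (-5)(4^3)(-1) = 320.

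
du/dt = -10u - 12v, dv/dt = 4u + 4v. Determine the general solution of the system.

u(t) = 2K_1e^(-4t) + 3K_2e^(-2t), v(t) = -K_1e^(-4t) - 2K_2e^(-2t)

Coefficient matrix A = [[-10, -12], [4, 4]].
Characteristic polynomial det(A - λI) = λ^2 + 6λ + 8 = 0.
Eigenvalues λ = -4, -2.
For λ=-4: (A-λI) row 1 is [-6, -12], so an eigenvector is (2, -1).
For λ=-2: (A-λI) row 1 is [-8, -12], so an eigenvector is (3, -2).
General solution: K_1e^(-4t)(2,-1) + K_2e^(-2t)(3,-2).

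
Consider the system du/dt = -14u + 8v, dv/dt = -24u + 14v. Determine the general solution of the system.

u(t) = 2C_1e^(-2t) + C_2e^(2t), v(t) = 3C_1e^(-2t) + 2C_2e^(2t)

Coefficient matrix A = [[-14, 8], [-24, 14]].
Characteristic polynomial det(A - λI) = λ^2 - 4 = 0.
Eigenvalues λ = -2, 2.
For λ=-2: (A-λI) row 1 is [-12, 8], so an eigenvector is (2, 3).
For λ=2: (A-λI) row 1 is [-16, 8], so an eigenvector is (1, 2).
General solution: C_1e^(-2t)(2,3) + C_2e^(2t)(1,2).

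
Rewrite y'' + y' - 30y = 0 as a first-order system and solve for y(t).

Let x_1 = y, x_2 = y'. Then x_1' = x_2 and x_2' = 30x_1 - x_2.
A = [[0,1],[30,-1]]; det(A-λI) = λ^2 + λ - 30.
Eigenvalues λ = 5, -6 with eigenvectors (1,5), (1,-6).

y(t) = C_1e^(5t) + C_2e^(-6t)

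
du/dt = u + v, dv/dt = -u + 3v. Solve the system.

u(t) = K_1e^(2t) + K_2te^(2t) + 2K_2e^(2t), v(t) = K_1e^(2t) + K_2te^(2t) + 3K_2e^(2t)

Coefficient matrix A = [[1, 1], [-1, 3]].
Characteristic polynomial det(A - λI) = λ^2 - 4λ + 4 = 0.
Single eigenvalue λ = 2 with algebraic multiplicity 2.
Eigenvector v = (1,1); generalized eigenvector w with (A-λI)w=v is (2,3).
General solution: e^(2t)[K_1·v + K_2·(t·v + w)].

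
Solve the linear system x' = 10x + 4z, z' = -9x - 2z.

x(t) = -2K_1e^(4t) - 2K_2te^(4t) - K_2e^(4t), z(t) = 3K_1e^(4t) + 3K_2te^(4t) + K_2e^(4t)

Coefficient matrix A = [[10, 4], [-9, -2]].
Characteristic polynomial det(A - λI) = λ^2 - 8λ + 16 = 0.
Single eigenvalue λ = 4 with algebraic multiplicity 2.
Eigenvector v = (-2,3); generalized eigenvector w with (A-λI)w=v is (-1,1).
General solution: e^(4t)[K_1·v + K_2·(t·v + w)].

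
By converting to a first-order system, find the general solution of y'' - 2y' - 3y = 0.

y(t) = K_1e^(3t) + K_2e^(-t)

Let x_1 = y, x_2 = y'. Then x_1' = x_2 and x_2' = 3x_1 + 2x_2.
A = [[0,1],[3,2]]; det(A-λI) = λ^2 - 2λ - 3.
Eigenvalues λ = 3, -1 with eigenvectors (1,3), (1,-1).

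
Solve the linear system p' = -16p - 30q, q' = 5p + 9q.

p(t) = -3C_1e^(-6t) - 2C_2e^(-t), q(t) = C_1e^(-6t) + C_2e^(-t)

Coefficient matrix A = [[-16, -30], [5, 9]].
Characteristic polynomial det(A - λI) = λ^2 + 7λ + 6 = 0.
Eigenvalues λ = -6, -1.
For λ=-6: (A-λI) row 1 is [-10, -30], so an eigenvector is (-3, 1).
For λ=-1: (A-λI) row 1 is [-15, -30], so an eigenvector is (-2, 1).
General solution: C_1e^(-6t)(-3,1) + C_2e^(-t)(-2,1).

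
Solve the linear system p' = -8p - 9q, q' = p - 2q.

p(t) = -3K_1e^(-5t) - 3K_2te^(-5t) + K_2e^(-5t), q(t) = K_1e^(-5t) + K_2te^(-5t)

Coefficient matrix A = [[-8, -9], [1, -2]].
Characteristic polynomial det(A - λI) = λ^2 + 10λ + 25 = 0.
Single eigenvalue λ = -5 with algebraic multiplicity 2.
Eigenvector v = (-3,1); generalized eigenvector w with (A-λI)w=v is (1,0).
General solution: e^(-5t)[K_1·v + K_2·(t·v + w)].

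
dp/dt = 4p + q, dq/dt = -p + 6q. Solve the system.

Coefficient matrix A = [[4, 1], [-1, 6]].
Characteristic polynomial det(A - λI) = λ^2 - 10λ + 25 = 0.
Single eigenvalue λ = 5 with algebraic multiplicity 2.
Eigenvector v = (-1,-1); generalized eigenvector w with (A-λI)w=v is (-1,-2).
General solution: e^(5t)[c_1·v + c_2·(t·v + w)].

p(t) = -c_1e^(5t) - c_2te^(5t) - c_2e^(5t), q(t) = -c_1e^(5t) - c_2te^(5t) - 2c_2e^(5t)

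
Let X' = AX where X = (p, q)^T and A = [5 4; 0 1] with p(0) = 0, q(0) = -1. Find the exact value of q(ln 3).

A = [[5,4],[0,1]]; eigenvalues λ = 5, 1.
Eigenvectors: (-1,0) for λ=5, (1,-1) for λ=1.
From the initial condition, c_1 = 1, c_2 = 1.
q(ln 3) = (1)(3^5)(0) + (1)(3^1)(-1) = -3.

-3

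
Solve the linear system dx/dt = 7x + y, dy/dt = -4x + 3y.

x(t) = -C_1e^(5t) - C_2te^(5t) - 2C_2e^(5t), y(t) = 2C_1e^(5t) + 2C_2te^(5t) + 3C_2e^(5t)

Coefficient matrix A = [[7, 1], [-4, 3]].
Characteristic polynomial det(A - λI) = λ^2 - 10λ + 25 = 0.
Single eigenvalue λ = 5 with algebraic multiplicity 2.
Eigenvector v = (-1,2); generalized eigenvector w with (A-λI)w=v is (-2,3).
General solution: e^(5t)[C_1·v + C_2·(t·v + w)].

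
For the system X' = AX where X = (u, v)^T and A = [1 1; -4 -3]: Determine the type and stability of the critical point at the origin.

A = [[1,1],[-4,-3]]; det(A-λI) = λ^2 + 2λ + 1.
repeated λ = -1 with a single eigenvector.

stable improper node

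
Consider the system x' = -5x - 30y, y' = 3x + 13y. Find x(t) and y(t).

x(t) = -3K_1e^(4t)sin(3t) + K_1e^(4t)cos(3t) + K_2e^(4t)sin(3t) + 3K_2e^(4t)cos(3t), y(t) = K_1e^(4t)sin(3t) - K_2e^(4t)cos(3t)

Coefficient matrix A = [[-5, -30], [3, 13]].
Characteristic polynomial det(A - λI) = λ^2 - 8λ + 25 = 0.
Eigenvalues λ = 4 ± 3i (complex conjugate pair).
For λ=4+3i: an eigenvector is (1,0) - i(-3,1) = (1 + 3i, 0 - i).
A real fundamental pair from Re and Im of e^((4+3i)t)v: X_1 = e^(4t)(cos(3t)·(1,0) + sin(3t)·(-3,1)), X_2 = e^(4t)(sin(3t)·(1,0) - cos(3t)·(-3,1)).
General solution: K_1X_1 + K_2X_2.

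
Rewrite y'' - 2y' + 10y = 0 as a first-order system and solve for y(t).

y(t) = c_1e^(t)cos(3t) + c_2e^(t)sin(3t)

Let x_1 = y, x_2 = y'. Then x_1' = x_2 and x_2' = -10x_1 + 2x_2.
A = [[0,1],[-10,2]]; det(A-λI) = λ^2 - 2λ + 10.
Eigenvalues λ = 1 ± 3i.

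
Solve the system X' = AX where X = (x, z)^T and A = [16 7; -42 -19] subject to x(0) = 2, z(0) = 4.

Coefficient matrix A = [[16, 7], [-42, -19]].
Characteristic polynomial det(A - λI) = λ^2 + 3λ - 10 = 0.
Eigenvalues λ = 2, -5.
For λ=2: (A-λI) row 1 is [14, 7], so an eigenvector is (-1, 2).
For λ=-5: (A-λI) row 1 is [21, 7], so an eigenvector is (-1, 3).
General solution: K_1e^(2t)(-1,2) + K_2e^(-5t)(-1,3).
Applying x(0)=2, z(0)=4 gives K_1=-10, K_2=8.

x(t) = 10e^(2t) - 8e^(-5t), z(t) = -20e^(2t) + 24e^(-5t)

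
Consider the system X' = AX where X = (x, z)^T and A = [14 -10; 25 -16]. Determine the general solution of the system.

Coefficient matrix A = [[14, -10], [25, -16]].
Characteristic polynomial det(A - λI) = λ^2 + 2λ + 26 = 0.
Eigenvalues λ = -1 ± 5i (complex conjugate pair).
For λ=-1+5i: an eigenvector is (-1,-2) - i(1,1) = (-1 - i, -2 - i).
A real fundamental pair from Re and Im of e^((-1+5i)t)v: X_1 = e^(-t)(cos(5t)·(-1,-2) + sin(5t)·(1,1)), X_2 = e^(-t)(sin(5t)·(-1,-2) - cos(5t)·(1,1)).
General solution: K_1X_1 + K_2X_2.

x(t) = K_1e^(-t)sin(5t) - K_1e^(-t)cos(5t) - K_2e^(-t)sin(5t) - K_2e^(-t)cos(5t), z(t) = K_1e^(-t)sin(5t) - 2K_1e^(-t)cos(5t) - 2K_2e^(-t)sin(5t) - K_2e^(-t)cos(5t)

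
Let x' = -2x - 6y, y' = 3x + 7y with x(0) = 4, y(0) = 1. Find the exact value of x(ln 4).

-1496

A = [[-2,-6],[3,7]]; eigenvalues λ = 4, 1.
Eigenvectors: (1,-1) for λ=4, (2,-1) for λ=1.
From the initial condition, c_1 = -6, c_2 = 5.
x(ln 4) = (-6)(4^4)(1) + (5)(4^1)(2) = -1496.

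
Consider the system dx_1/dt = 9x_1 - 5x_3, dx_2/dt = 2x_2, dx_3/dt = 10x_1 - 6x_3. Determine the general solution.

x_1(t) = c_2e^(4t) + c_3e^(-t), x_2(t) = c_1e^(2t), x_3(t) = c_2e^(4t) + 2c_3e^(-t)

Coefficient matrix A = [[9, 0, -5], [0, 2, 0], [10, 0, -6]].
det(A - λI) = 0 gives eigenvalues λ = 2, 4, -1.
For λ=2: eigenvector (0,1,0).
For λ=4: eigenvector (1,0,1).
For λ=-1: eigenvector (1,0,2).
General solution: c_1e^(2t)(0,1,0) + c_2e^(4t)(1,0,1) + c_3e^(-t)(1,0,2).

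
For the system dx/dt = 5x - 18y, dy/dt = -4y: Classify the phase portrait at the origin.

saddle

A = [[5,-18],[0,-4]]; det(A-λI) = λ^2 - λ - 20.
λ = -4, 5: opposite signs.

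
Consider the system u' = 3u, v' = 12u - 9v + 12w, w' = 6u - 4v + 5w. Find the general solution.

Coefficient matrix A = [[3, 0, 0], [12, -9, 12], [6, -4, 5]].
det(A - λI) = 0 gives eigenvalues λ = -3, -1, 3.
For λ=-3: eigenvector (0,2,1).
For λ=-1: eigenvector (0,-3,-2).
For λ=3: eigenvector (1,2,1).
General solution: C_1e^(-3t)(0,2,1) + C_2e^(-t)(0,-3,-2) + C_3e^(3t)(1,2,1).

u(t) = C_3e^(3t), v(t) = 2C_1e^(-3t) - 3C_2e^(-t) + 2C_3e^(3t), w(t) = C_1e^(-3t) - 2C_2e^(-t) + C_3e^(3t)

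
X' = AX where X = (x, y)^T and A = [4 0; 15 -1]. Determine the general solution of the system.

Coefficient matrix A = [[4, 0], [15, -1]].
Characteristic polynomial det(A - λI) = λ^2 - 3λ - 4 = 0.
Eigenvalues λ = 4, -1.
For λ=4: (A-λI) row 2 is [15, -5], so an eigenvector is (1, 3).
For λ=-1: (A-λI) row 1 is [5, 0], so an eigenvector is (0, 1).
General solution: K_1e^(4t)(1,3) + K_2e^(-t)(0,1).

x(t) = K_1e^(4t), y(t) = 3K_1e^(4t) + K_2e^(-t)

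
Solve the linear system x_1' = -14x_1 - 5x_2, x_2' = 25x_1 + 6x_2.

Coefficient matrix A = [[-14, -5], [25, 6]].
Characteristic polynomial det(A - λI) = λ^2 + 8λ + 41 = 0.
Eigenvalues λ = -4 ± 5i (complex conjugate pair).
For λ=-4+5i: an eigenvector is (1,-2) - i(0,1) = (1, -2 - i).
A real fundamental pair from Re and Im of e^((-4+5i)t)v: X_1 = e^(-4t)(cos(5t)·(1,-2) + sin(5t)·(0,1)), X_2 = e^(-4t)(sin(5t)·(1,-2) - cos(5t)·(0,1)).
General solution: C_1X_1 + C_2X_2.

x_1(t) = C_1e^(-4t)cos(5t) + C_2e^(-4t)sin(5t), x_2(t) = C_1e^(-4t)sin(5t) - 2C_1e^(-4t)cos(5t) - 2C_2e^(-4t)sin(5t) - C_2e^(-4t)cos(5t)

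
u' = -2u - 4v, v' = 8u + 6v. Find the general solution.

u(t) = -C_1e^(2t)cos(4t) - C_2e^(2t)sin(4t), v(t) = -C_1e^(2t)sin(4t) + C_1e^(2t)cos(4t) + C_2e^(2t)sin(4t) + C_2e^(2t)cos(4t)

Coefficient matrix A = [[-2, -4], [8, 6]].
Characteristic polynomial det(A - λI) = λ^2 - 4λ + 20 = 0.
Eigenvalues λ = 2 ± 4i (complex conjugate pair).
For λ=2+4i: an eigenvector is (-1,1) - i(0,-1) = (-1, 1 + i).
A real fundamental pair from Re and Im of e^((2+4i)t)v: X_1 = e^(2t)(cos(4t)·(-1,1) + sin(4t)·(0,-1)), X_2 = e^(2t)(sin(4t)·(-1,1) - cos(4t)·(0,-1)).
General solution: C_1X_1 + C_2X_2.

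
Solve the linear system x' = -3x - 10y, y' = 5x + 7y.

Coefficient matrix A = [[-3, -10], [5, 7]].
Characteristic polynomial det(A - λI) = λ^2 - 4λ + 29 = 0.
Eigenvalues λ = 2 ± 5i (complex conjugate pair).
For λ=2+5i: an eigenvector is (1,0) - i(-1,1) = (1 + i, 0 - i).
A real fundamental pair from Re and Im of e^((2+5i)t)v: X_1 = e^(2t)(cos(5t)·(1,0) + sin(5t)·(-1,1)), X_2 = e^(2t)(sin(5t)·(1,0) - cos(5t)·(-1,1)).
General solution: C_1X_1 + C_2X_2.

x(t) = -C_1e^(2t)sin(5t) + C_1e^(2t)cos(5t) + C_2e^(2t)sin(5t) + C_2e^(2t)cos(5t), y(t) = C_1e^(2t)sin(5t) - C_2e^(2t)cos(5t)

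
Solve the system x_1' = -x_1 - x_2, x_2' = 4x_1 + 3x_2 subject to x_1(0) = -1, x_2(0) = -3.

Coefficient matrix A = [[-1, -1], [4, 3]].
Characteristic polynomial det(A - λI) = λ^2 - 2λ + 1 = 0.
Single eigenvalue λ = 1 with algebraic multiplicity 2.
Eigenvector v = (1,-2); generalized eigenvector w with (A-λI)w=v is (1,-3).
General solution: e^(t)[C_1·v + C_2·(t·v + w)].
Applying x_1(0)=-1, x_2(0)=-3 gives C_1=-6, C_2=5.

x_1(t) = 5te^(t) - e^(t), x_2(t) = -10te^(t) - 3e^(t)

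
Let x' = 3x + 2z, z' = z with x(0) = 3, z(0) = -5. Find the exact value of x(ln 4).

A = [[3,2],[0,1]]; eigenvalues λ = 3, 1.
Eigenvectors: (1,0) for λ=3, (-1,1) for λ=1.
From the initial condition, c_1 = -2, c_2 = -5.
x(ln 4) = (-2)(4^3)(1) + (-5)(4^1)(-1) = -108.

-108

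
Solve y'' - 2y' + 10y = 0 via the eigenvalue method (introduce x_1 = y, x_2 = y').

Let x_1 = y, x_2 = y'. Then x_1' = x_2 and x_2' = -10x_1 + 2x_2.
A = [[0,1],[-10,2]]; det(A-λI) = λ^2 - 2λ + 10.
Eigenvalues λ = 1 ± 3i.

y(t) = K_1e^(t)cos(3t) + K_2e^(t)sin(3t)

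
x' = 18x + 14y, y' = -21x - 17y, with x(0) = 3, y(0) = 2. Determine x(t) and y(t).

x(t) = 13e^(4t) - 10e^(-3t), y(t) = -13e^(4t) + 15e^(-3t)

Coefficient matrix A = [[18, 14], [-21, -17]].
Characteristic polynomial det(A - λI) = λ^2 - λ - 12 = 0.
Eigenvalues λ = -3, 4.
For λ=-3: (A-λI) row 1 is [21, 14], so an eigenvector is (-2, 3).
For λ=4: (A-λI) row 1 is [14, 14], so an eigenvector is (-1, 1).
General solution: K_1e^(-3t)(-2,3) + K_2e^(4t)(-1,1).
Applying x(0)=3, y(0)=2 gives K_1=5, K_2=-13.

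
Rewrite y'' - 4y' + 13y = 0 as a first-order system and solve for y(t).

Let x_1 = y, x_2 = y'. Then x_1' = x_2 and x_2' = -13x_1 + 4x_2.
A = [[0,1],[-13,4]]; det(A-λI) = λ^2 - 4λ + 13.
Eigenvalues λ = 2 ± 3i.

y(t) = C_1e^(2t)cos(3t) + C_2e^(2t)sin(3t)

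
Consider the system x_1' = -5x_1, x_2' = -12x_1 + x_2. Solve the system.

x_1(t) = -c_1e^(-5t), x_2(t) = -2c_1e^(-5t) + c_2e^(t)

Coefficient matrix A = [[-5, 0], [-12, 1]].
Characteristic polynomial det(A - λI) = λ^2 + 4λ - 5 = 0.
Eigenvalues λ = -5, 1.
For λ=-5: (A-λI) row 2 is [-12, 6], so an eigenvector is (-1, -2).
For λ=1: (A-λI) row 1 is [-6, 0], so an eigenvector is (0, 1).
General solution: c_1e^(-5t)(-1,-2) + c_2e^(t)(0,1).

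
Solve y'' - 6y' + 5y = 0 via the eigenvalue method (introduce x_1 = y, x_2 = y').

y(t) = K_1e^(5t) + K_2e^(t)

Let x_1 = y, x_2 = y'. Then x_1' = x_2 and x_2' = -5x_1 + 6x_2.
A = [[0,1],[-5,6]]; det(A-λI) = λ^2 - 6λ + 5.
Eigenvalues λ = 5, 1 with eigenvectors (1,5), (1,1).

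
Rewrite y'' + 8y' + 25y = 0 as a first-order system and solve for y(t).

Let x_1 = y, x_2 = y'. Then x_1' = x_2 and x_2' = -25x_1 - 8x_2.
A = [[0,1],[-25,-8]]; det(A-λI) = λ^2 + 8λ + 25.
Eigenvalues λ = -4 ± 3i.

y(t) = c_1e^(-4t)cos(3t) + c_2e^(-4t)sin(3t)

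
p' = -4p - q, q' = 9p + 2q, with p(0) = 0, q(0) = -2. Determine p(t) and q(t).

p(t) = 2te^(-t), q(t) = -6te^(-t) - 2e^(-t)

Coefficient matrix A = [[-4, -1], [9, 2]].
Characteristic polynomial det(A - λI) = λ^2 + 2λ + 1 = 0.
Single eigenvalue λ = -1 with algebraic multiplicity 2.
Eigenvector v = (1,-3); generalized eigenvector w with (A-λI)w=v is (-1,2).
General solution: e^(-t)[C_1·v + C_2·(t·v + w)].
Applying p(0)=0, q(0)=-2 gives C_1=2, C_2=2.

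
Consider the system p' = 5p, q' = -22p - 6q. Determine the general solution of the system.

Coefficient matrix A = [[5, 0], [-22, -6]].
Characteristic polynomial det(A - λI) = λ^2 + λ - 30 = 0.
Eigenvalues λ = 5, -6.
For λ=5: (A-λI) row 2 is [-22, -11], so an eigenvector is (-1, 2).
For λ=-6: (A-λI) row 1 is [11, 0], so an eigenvector is (0, 1).
General solution: c_1e^(5t)(-1,2) + c_2e^(-6t)(0,1).

p(t) = -c_1e^(5t), q(t) = 2c_1e^(5t) + c_2e^(-6t)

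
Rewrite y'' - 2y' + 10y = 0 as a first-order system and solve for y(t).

y(t) = K_1e^(t)cos(3t) + K_2e^(t)sin(3t)

Let x_1 = y, x_2 = y'. Then x_1' = x_2 and x_2' = -10x_1 + 2x_2.
A = [[0,1],[-10,2]]; det(A-λI) = λ^2 - 2λ + 10.
Eigenvalues λ = 1 ± 3i.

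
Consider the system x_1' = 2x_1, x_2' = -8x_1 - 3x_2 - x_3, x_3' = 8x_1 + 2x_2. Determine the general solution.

Coefficient matrix A = [[2, 0, 0], [-8, -3, -1], [8, 2, 0]].
det(A - λI) = 0 gives eigenvalues λ = 2, -1, -2.
For λ=2: eigenvector (1,-2,2).
For λ=-1: eigenvector (0,1,-2).
For λ=-2: eigenvector (0,1,-1).
General solution: c_1e^(2t)(1,-2,2) + c_2e^(-t)(0,1,-2) + c_3e^(-2t)(0,1,-1).

x_1(t) = c_1e^(2t), x_2(t) = -2c_1e^(2t) + c_2e^(-t) + c_3e^(-2t), x_3(t) = 2c_1e^(2t) - 2c_2e^(-t) - c_3e^(-2t)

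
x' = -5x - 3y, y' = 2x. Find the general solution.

x(t) = 3c_1e^(-3t) - c_2e^(-2t), y(t) = -2c_1e^(-3t) + c_2e^(-2t)

Coefficient matrix A = [[-5, -3], [2, 0]].
Characteristic polynomial det(A - λI) = λ^2 + 5λ + 6 = 0.
Eigenvalues λ = -3, -2.
For λ=-3: (A-λI) row 1 is [-2, -3], so an eigenvector is (3, -2).
For λ=-2: (A-λI) row 1 is [-3, -3], so an eigenvector is (-1, 1).
General solution: c_1e^(-3t)(3,-2) + c_2e^(-2t)(-1,1).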